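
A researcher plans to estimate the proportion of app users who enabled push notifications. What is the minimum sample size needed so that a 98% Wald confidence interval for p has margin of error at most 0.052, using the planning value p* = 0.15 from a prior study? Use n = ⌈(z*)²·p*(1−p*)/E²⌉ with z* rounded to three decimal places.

z* = 2.326 at the 98% level.
p*(1−p*) = 0.15·0.85 = 0.1275.
Required n before rounding: 5.410276 × 0.1275 / 0.052² = 255.107.
⌈255.107⌉ = 256.

n = 256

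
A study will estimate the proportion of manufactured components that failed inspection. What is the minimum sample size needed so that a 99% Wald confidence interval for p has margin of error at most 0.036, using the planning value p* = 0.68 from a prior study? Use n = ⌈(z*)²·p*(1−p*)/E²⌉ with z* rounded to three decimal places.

For 99% confidence, z* = 2.576.
p*(1−p*) = 0.68·0.32 = 0.2176.
(z*)²·p*(1−p*)/E² = 6.635776·0.2176/0.001296 = 1114.155.
Rounding up, n = 1115.

n = 1115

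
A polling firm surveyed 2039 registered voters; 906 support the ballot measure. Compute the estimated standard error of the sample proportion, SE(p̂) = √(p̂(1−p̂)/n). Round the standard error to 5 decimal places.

SE = 0.01100

Sample proportion p̂ = 906/2039 = 0.44434.
p̂(1−p̂) = 0.246902.
SE = √(0.246902/2039) = √0.000121090 = 0.01100.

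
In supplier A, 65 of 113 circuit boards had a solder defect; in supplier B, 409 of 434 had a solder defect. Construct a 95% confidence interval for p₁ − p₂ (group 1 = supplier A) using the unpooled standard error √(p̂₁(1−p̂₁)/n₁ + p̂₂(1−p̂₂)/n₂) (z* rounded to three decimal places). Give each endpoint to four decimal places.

p̂₁ = 65/113 = 0.57522, p̂₂ = 409/434 = 0.94240; p̂₁ − p̂₂ = -0.36718.
Unpooled SE = √(p̂₁(1−p̂₁)/n₁ + p̂₂(1−p̂₂)/n₂) = √(0.002162317 + 0.000125082) = 0.047827.
The 95% critical value is z* = 1.960. Margin = 1.960·0.047827 = 0.09374.
Interval: -0.36718 ± 0.09374 → (-0.4609, -0.2734).

(-0.4609, -0.2734)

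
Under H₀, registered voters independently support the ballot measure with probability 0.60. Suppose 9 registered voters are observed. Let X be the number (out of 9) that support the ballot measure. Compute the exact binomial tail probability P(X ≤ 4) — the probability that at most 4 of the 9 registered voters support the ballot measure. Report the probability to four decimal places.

P = 0.2666

X is binomial with n = 9 and p = 0.60.
P(X ≤ 4) = Σ_{j=0}^{4} C(9,j)·0.60^j·0.40^{9−j}.
= 0.000262 + 0.003539 + 0.021234 + 0.074318 + 0.167215 = 0.2666.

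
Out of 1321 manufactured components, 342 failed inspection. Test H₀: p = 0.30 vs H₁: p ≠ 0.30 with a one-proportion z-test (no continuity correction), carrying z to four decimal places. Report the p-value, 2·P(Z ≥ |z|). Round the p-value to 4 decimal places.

p-value = 0.0011

Sample proportion p̂ = 342/1321 = 0.25889.
Under H₀, SE = √(p₀(1−p₀)/n) = √(0.30·0.70/1321) = √0.000158970 = 0.012608.
z = (p̂ − p₀)/SE = (342/1321 − 0.30)/0.012608 ≈ -3.2602.
From the standard normal, 2·P(Z ≥ |z|) = 0.0011.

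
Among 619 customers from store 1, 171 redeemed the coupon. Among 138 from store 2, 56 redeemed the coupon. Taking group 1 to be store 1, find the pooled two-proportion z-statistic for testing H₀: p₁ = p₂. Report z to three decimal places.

z = -3.003

Sample proportions: p̂₁ = 171/619 = 0.27625 and p̂₂ = 56/138 = 0.40580.
Pooled p̂ = (171+56)/(619+138) = 227/757 = 0.29987.
Pooled SE = √[0.2099471·0.00886189] ≈ 0.043134.
z = -0.12955/0.043134 = -3.003.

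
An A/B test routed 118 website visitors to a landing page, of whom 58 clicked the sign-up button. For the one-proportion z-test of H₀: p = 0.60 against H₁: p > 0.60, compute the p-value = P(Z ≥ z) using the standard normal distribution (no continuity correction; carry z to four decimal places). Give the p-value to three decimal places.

p-value = 0.992

Sample proportion p̂ = 58/118 = 0.49153.
SE₀ = √(0.60·0.40/118) = 0.045099.
Test statistic (full precision, shown to 4 dp): z = (58/118 − 0.60)/SE₀ ≈ -2.4053.
p-value = P(Z ≥ z) with z = -2.4053 → 0.992.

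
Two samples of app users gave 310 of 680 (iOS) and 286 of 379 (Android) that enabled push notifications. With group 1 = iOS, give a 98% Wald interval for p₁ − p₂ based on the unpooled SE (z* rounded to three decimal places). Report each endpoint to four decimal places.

(-0.3667, -0.2308)

p̂₁ = 310/680 = 0.45588, p̂₂ = 286/379 = 0.75462; p̂₁ − p̂₂ = -0.29874.
SE = √(0.000364785 + 0.000488575) = √0.000853360 = 0.029212.
z* = 2.326 at the 98% level. Margin of error = 0.06795.
Interval: -0.29874 ± 0.06795 → (-0.3667, -0.2308).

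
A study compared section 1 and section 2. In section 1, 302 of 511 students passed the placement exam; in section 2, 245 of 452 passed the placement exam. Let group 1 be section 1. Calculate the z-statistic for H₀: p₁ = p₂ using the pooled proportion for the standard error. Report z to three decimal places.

z = 1.531

Sample proportions: p̂₁ = 302/511 = 0.59100 and p̂₂ = 245/452 = 0.54204.
Pooled p̂ = (302+245)/(511+452) = 547/963 = 0.56802.
SE = √[p̂(1−p̂)(1/n₁+1/n₂)] = √[0.56802·0.43198·(1/511+1/452)] ≈ 0.031985.
z = (p̂₁ − p̂₂)/SE = (0.59100 − 0.54204)/0.031985 = 0.04896/0.031985 = 1.531.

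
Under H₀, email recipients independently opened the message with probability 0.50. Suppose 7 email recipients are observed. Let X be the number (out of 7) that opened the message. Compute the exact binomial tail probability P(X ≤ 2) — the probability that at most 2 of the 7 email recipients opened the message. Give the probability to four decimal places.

X ~ Binomial(n=7, p=0.50).
P(X ≤ 2) = C(7,0)·0.50^0·0.50^7 + C(7,1)·0.50^1·0.50^6 + C(7,2)·0.50^2·0.50^5.
= 0.007812 + 0.054688 + 0.164062 = 0.2266.

P = 0.2266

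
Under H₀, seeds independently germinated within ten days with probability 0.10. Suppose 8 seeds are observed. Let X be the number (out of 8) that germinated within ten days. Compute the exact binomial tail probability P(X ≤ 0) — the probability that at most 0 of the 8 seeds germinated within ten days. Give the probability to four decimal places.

X ~ Binomial(n=8, p=0.10).
P(X ≤ 0) = C(8,0)·0.10^0·0.90^8.
= 0.430467 = 0.4305.

P = 0.4305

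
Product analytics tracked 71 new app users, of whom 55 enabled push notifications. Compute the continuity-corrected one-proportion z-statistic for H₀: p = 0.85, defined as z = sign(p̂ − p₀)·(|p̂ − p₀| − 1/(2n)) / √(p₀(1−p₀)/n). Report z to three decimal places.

z = -1.612

The sample proportion is 55/71 = 0.77465. p̂ − p₀ = -0.075352.
1/(2n) = 0.007042.
Corrected numerator: |-0.075352| − 0.007042 = 0.068310.
Null standard error: √(0.85·0.15/71) = √0.001795775 = 0.042377.
z = −0.068310/0.042377 = -1.612.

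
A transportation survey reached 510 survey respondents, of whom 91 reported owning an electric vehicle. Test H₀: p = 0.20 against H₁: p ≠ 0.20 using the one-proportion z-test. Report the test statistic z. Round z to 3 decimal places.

z = -1.218

p̂ = 91/510 = 0.17843.
SE₀ = √(0.20·0.80/510) = 0.017712.
z = (p̂ − p₀)/SE = (0.17843 − 0.20)/0.017712 = -1.218.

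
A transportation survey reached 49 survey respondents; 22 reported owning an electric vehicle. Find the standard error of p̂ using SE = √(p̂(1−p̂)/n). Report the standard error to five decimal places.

With x = 22 successes in n = 49, p̂ = 0.44898.
p̂(1−p̂) = 0.247397.
SE = √(0.247397/49) = √0.005048918 = 0.07106.

SE = 0.07106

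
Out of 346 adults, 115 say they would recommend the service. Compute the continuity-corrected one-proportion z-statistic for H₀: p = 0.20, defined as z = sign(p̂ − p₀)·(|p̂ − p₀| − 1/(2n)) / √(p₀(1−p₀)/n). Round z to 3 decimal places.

z = 6.088

The sample proportion is 115/346 = 0.33237. p̂ − p₀ = 0.132370.
Continuity correction 1/(2n) = 1/692 = 0.001445.
Corrected numerator: |0.132370| − 0.001445 = 0.130925.
Under H₀, SE = √(p₀(1−p₀)/n) = √(0.20·0.80/346) = √0.000462428 = 0.021504.
z = +0.130925/0.021504 = 6.088.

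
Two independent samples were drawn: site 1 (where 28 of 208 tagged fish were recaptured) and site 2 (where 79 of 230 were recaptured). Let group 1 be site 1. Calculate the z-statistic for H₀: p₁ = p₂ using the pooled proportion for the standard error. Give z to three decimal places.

p̂₁ = 28/208 = 0.13462, p̂₂ = 79/230 = 0.34348.
Pooled p̂ = (28+79)/(208+230) = 107/438 = 0.24429.
Pooled SE = √[0.1846135·0.00915552] ≈ 0.041112.
z = (p̂₁ − p̂₂)/SE = (0.13462 − 0.34348)/0.041112 = -0.20886/0.041112 = -5.080.

z = -5.080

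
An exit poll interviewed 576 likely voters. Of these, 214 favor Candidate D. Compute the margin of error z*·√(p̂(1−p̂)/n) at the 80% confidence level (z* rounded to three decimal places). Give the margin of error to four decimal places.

p̂ = 214/576 = 0.37153.
SE(p̂) = √(0.37153·0.62847/576) = 0.020134.
z* = 1.282 at the 80% level.
So ME = 0.0258.

ME = 0.0258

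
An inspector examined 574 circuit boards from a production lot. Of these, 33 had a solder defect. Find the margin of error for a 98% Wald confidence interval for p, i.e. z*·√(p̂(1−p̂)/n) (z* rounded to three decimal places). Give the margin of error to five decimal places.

Sample proportion p̂ = 33/574 = 0.05749.
SE(p̂) = √(0.05749·0.94251/574) = 0.009716.
z* = 2.326 at the 98% level.
Margin of error = z*·SE = 2.326 × 0.009716 = 0.02260.

ME = 0.02260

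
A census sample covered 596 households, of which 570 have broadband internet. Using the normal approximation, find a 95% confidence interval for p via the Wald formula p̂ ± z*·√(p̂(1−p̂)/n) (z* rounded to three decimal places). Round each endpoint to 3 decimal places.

(0.940, 0.973)

p̂ = 570/596 = 0.95638.
SE = √(p̂(1−p̂)/n) = √(0.041721/596) = 0.008367.
The 95% critical value is z* = 1.960.
Margin = 1.960·0.008367 = 0.01640.
CI: 0.95638 ± 0.01640 = (0.940, 0.973).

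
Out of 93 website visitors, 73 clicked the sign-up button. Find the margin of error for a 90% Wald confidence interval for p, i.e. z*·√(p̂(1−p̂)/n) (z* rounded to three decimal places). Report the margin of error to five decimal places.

ME = 0.07008

The sample proportion is 73/93 = 0.78495.
SE = √(p̂(1−p̂)/n) = √(0.168806/93) = 0.042604.
z* = 1.645 at the 90% level.
ME = 1.645·0.042604 = 0.07008.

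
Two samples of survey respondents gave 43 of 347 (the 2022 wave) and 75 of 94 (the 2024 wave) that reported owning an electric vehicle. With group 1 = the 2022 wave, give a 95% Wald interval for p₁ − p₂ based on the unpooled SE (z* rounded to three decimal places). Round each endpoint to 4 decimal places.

(-0.7622, -0.5857)

p̂₁ = 0.12392, p̂₂ = 0.79787, so the observed difference is -0.67395.
Unpooled SE = √(p̂₁(1−p̂₁)/n₁ + p̂₂(1−p̂₂)/n₂) = √(0.000312863 + 0.001715660) = 0.045039.
z* = 1.960 at the 95% level. Margin of error = 0.08828.
CI: -0.67395 ± 0.08828 = (-0.7622, -0.5857).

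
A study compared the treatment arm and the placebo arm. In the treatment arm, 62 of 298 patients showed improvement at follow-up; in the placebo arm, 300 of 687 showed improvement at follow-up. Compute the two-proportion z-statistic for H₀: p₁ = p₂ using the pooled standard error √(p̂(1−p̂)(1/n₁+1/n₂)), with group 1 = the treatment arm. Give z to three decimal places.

z = -6.837

p̂₁ = 62/298 = 0.20805, p̂₂ = 300/687 = 0.43668.
Pooled p̂ = (62+300)/(298+687) = 362/985 = 0.36751.
SE = √[p̂(1−p̂)(1/n₁+1/n₂)] = √[0.36751·0.63249·(1/298+1/687)] ≈ 0.033442.
z = -0.22863/0.033442 = -6.837.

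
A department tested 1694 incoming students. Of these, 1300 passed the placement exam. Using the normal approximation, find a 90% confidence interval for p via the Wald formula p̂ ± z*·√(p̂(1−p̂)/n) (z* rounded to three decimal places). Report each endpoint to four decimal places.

Sample proportion p̂ = 1300/1694 = 0.76741.
SE = √(p̂(1−p̂)/n) = √(0.178490/1694) = 0.010265.
The 90% critical value is z* = 1.645.
Margin of error: 1.645 × 0.010265 = 0.01689.
So the interval runs from 0.7505 to 0.7843.

(0.7505, 0.7843)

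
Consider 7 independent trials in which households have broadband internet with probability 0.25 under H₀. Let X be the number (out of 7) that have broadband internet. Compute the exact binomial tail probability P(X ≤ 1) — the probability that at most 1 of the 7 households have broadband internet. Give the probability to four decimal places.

X ~ Binomial(n=7, p=0.25).
P(X ≤ 1) = C(7,0)·0.25^0·0.75^7 + C(7,1)·0.25^1·0.75^6.
= 0.133484 + 0.311462 = 0.4449.

P = 0.4449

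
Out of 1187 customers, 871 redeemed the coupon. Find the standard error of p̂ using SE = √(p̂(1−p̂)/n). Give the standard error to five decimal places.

With x = 871 successes in n = 1187, p̂ = 0.73378.
p̂(1−p̂) = 0.195347.
SE = √(0.195347/1187) = √0.000164572 = 0.01283.

SE = 0.01283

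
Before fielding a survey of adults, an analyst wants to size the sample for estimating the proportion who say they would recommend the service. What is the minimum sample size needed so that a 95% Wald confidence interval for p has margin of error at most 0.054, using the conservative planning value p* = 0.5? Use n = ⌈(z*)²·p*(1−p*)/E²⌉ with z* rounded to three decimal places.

For 95% confidence, z* = 1.960.
p*(1−p*) = 0.50·0.50 = 0.2500.
Required n before rounding: 3.841600 × 0.2500 / 0.054² = 329.355.
Rounding up, n = 330.

n = 330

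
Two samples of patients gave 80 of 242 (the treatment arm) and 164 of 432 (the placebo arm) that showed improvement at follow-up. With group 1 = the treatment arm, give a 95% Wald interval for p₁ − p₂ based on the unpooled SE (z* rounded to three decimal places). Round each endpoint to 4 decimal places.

(-0.1239, 0.0258)

p̂₁ = 80/242 = 0.33058, p̂₂ = 164/432 = 0.37963; p̂₁ − p̂₂ = -0.04905.
SE = √(0.000914448 + 0.000545164) = √0.001459612 = 0.038205.
z* = 1.960 at the 95% level. Margin = 1.960·0.038205 = 0.07488.
CI: -0.04905 ± 0.07488 = (-0.1239, 0.0258).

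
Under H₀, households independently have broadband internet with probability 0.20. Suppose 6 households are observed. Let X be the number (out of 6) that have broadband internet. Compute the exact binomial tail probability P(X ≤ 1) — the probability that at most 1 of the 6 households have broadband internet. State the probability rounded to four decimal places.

X is binomial with n = 6 and p = 0.20.
P(X ≤ 1) = C(6,0)·0.20^0·0.80^6 + C(6,1)·0.20^1·0.80^5.
= 0.262144 + 0.393216 = 0.6554.

P = 0.6554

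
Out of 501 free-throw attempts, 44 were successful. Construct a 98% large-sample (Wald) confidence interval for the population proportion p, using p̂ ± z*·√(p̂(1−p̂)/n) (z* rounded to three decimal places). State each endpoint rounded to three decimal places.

Sample proportion p̂ = 44/501 = 0.08782.
SE(p̂) = √(0.08782·0.91218/501) = 0.012645.
The 98% critical value is z* = 2.326.
Margin = 2.326·0.012645 = 0.02941.
CI: 0.08782 ± 0.02941 = (0.058, 0.117).

(0.058, 0.117)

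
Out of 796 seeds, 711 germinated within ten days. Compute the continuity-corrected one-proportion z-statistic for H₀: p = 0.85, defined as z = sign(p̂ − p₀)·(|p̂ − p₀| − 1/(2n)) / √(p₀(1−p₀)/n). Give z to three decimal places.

z = 3.365

p̂ = 711/796 = 0.89322. p̂ − p₀ = 0.043216.
1/(2n) = 0.000628.
Corrected numerator: |0.043216| − 0.000628 = 0.042588.
Null standard error: √(0.85·0.15/796) = √0.000160176 = 0.012656.
z = (+)0.042588/0.012656 = 3.365.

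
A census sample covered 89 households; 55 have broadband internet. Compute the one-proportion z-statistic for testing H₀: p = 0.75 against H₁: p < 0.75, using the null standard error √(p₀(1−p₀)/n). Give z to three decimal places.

z = -2.876

The sample proportion is 55/89 = 0.61798.
Under H₀, SE = √(p₀(1−p₀)/n) = √(0.75·0.25/89) = √0.002106742 = 0.045899.
z = (p̂ − p₀)/SE = (0.61798 − 0.75)/0.045899 = -2.876.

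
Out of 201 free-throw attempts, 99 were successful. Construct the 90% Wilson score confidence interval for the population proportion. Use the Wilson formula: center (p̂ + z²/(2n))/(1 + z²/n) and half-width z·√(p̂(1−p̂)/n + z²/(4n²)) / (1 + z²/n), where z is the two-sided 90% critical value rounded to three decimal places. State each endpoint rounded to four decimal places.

p̂ = 99/201 = 0.49254; z = 1.645, so z² = 2.706025.
Denominator 1 + z²/n = 1 + 2.706025/201 = 1.013463.
Adjusted center: (0.49254 + z²/(2n))/1.013463 = 0.49264.
Radicand: p̂(1−p̂)/n + z²/(4n²) = 0.001243504 + 0.000016745 = 0.001260249.
Half-width = 1.645·√0.001260249/1.013463 = 0.05762.
CI: 0.49264 ± 0.05762 = (0.4350, 0.5503).

(0.4350, 0.5503)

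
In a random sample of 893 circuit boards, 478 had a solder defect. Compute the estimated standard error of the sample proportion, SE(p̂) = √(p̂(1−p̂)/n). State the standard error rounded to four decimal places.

With x = 478 successes in n = 893, p̂ = 0.53527.
p̂(1−p̂) = 0.248756.
Dividing by n and taking the root: √0.000278562 = 0.0167.

SE = 0.0167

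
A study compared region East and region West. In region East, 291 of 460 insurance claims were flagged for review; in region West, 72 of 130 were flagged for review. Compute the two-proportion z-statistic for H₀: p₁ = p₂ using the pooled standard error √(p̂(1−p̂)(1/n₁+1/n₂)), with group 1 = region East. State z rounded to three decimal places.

Sample proportions: p̂₁ = 291/460 = 0.63261 and p̂₂ = 72/130 = 0.55385.
Pooled p̂ = (291+72)/(460+130) = 363/590 = 0.61525.
Pooled SE = √[0.2367165·0.00986622] ≈ 0.048327.
z = 0.07876/0.048327 = 1.630.

z = 1.630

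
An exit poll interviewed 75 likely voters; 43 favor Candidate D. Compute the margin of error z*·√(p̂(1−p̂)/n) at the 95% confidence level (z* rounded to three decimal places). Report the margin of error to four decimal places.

ME = 0.1119

Sample proportion p̂ = 43/75 = 0.57333.
SE(p̂) = √(0.57333·0.42667/75) = 0.057111.
For 95% confidence, z* = 1.960.
ME = 1.960·0.057111 = 0.1119.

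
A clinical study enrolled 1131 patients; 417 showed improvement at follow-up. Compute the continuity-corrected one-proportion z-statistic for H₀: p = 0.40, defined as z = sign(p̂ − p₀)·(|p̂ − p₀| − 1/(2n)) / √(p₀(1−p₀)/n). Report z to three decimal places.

z = -2.118

The sample proportion is 417/1131 = 0.36870. p̂ − p₀ = -0.031300.
1/(2n) = 0.000442.
Corrected numerator: |-0.031300| − 0.000442 = 0.030858.
Null standard error: √(0.40·0.60/1131) = √0.000212202 = 0.014567.
z = (−)0.030858/0.014567 = -2.118.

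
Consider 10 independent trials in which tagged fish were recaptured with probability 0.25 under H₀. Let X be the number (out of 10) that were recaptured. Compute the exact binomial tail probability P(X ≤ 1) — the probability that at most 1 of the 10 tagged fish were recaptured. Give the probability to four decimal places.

X ~ Binomial(n=10, p=0.25).
P(X ≤ 1) = C(10,0)·0.25^0·0.75^10 + C(10,1)·0.25^1·0.75^9.
= 0.056314 + 0.187712 = 0.2440.

P = 0.2440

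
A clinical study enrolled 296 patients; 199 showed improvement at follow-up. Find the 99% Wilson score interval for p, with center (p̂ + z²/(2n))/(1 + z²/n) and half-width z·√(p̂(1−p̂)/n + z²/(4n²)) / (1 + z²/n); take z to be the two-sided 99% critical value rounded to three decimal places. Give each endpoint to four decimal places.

Here p̂ = 199/296 = 0.67230 and z = 2.576 (z² = 6.635776).
Denominator 1 + z²/n = 1 + 6.635776/296 = 1.022418.
Center = (0.67230 + 0.011209)/1.022418 = 0.66852.
Radicand: p̂(1−p̂)/n + z²/(4n²) = 0.000744303 + 0.000018934 = 0.000763237.
Half-width = z·√(radicand)/denom = 2.576·0.027627/1.022418 = 0.06961.
So the interval runs from 0.5989 to 0.7381.

(0.5989, 0.7381)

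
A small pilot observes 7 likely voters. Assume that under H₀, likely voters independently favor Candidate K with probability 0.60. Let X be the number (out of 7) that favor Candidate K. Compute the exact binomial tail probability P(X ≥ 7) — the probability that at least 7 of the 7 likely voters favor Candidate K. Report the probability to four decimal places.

P = 0.0280

X is binomial with n = 7 and p = 0.60.
P(X ≥ 7) = C(7,7)·0.60^7·0.40^0.
= 0.027994 = 0.0280.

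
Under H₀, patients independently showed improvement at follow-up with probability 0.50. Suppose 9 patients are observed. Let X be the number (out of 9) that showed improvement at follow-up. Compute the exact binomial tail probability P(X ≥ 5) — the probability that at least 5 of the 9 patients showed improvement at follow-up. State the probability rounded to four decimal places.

X is binomial with n = 9 and p = 0.50.
P(X ≥ 5) = Σ_{j=5}^{9} C(9,j)·0.50^j·0.50^{9−j}.
= 0.246094 + 0.164062 + 0.070312 + 0.017578 + 0.001953 = 0.5000.

P = 0.5000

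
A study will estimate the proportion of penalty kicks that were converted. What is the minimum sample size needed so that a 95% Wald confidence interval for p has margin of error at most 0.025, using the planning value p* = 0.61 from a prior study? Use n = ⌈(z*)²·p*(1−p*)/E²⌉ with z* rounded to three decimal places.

The 95% critical value is z* = 1.960.
p*(1−p*) = 0.2379.
Required n before rounding: 3.841600 × 0.2379 / 0.025² = 1462.267.
⌈1462.267⌉ = 1463.

n = 1463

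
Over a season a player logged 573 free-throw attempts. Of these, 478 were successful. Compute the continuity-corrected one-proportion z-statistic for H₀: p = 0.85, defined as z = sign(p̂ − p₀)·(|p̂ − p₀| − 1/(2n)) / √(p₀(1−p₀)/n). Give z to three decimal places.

z = -1.000

The sample proportion is 478/573 = 0.83421. p̂ − p₀ = -0.015794.
1/(2n) = 0.000873.
Corrected numerator: |-0.015794| − 0.000873 = 0.014921.
SE₀ = √(0.85·0.15/573) = 0.014917.
z = −0.014921/0.014917 = -1.000.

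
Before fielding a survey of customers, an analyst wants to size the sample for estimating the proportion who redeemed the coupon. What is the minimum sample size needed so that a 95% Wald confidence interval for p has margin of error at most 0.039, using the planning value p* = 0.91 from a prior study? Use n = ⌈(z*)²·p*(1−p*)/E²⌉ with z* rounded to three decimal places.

n = 207

For 95% confidence, z* = 1.960.
p*(1−p*) = 0.0819.
Required n before rounding: 3.841600 × 0.0819 / 0.039² = 206.855.
⌈206.855⌉ = 207.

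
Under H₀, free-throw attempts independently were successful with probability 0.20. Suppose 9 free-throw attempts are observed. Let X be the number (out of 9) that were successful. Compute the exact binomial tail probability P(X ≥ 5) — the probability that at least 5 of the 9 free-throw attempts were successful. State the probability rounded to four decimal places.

X ~ Binomial(n=9, p=0.20).
P(X ≥ 5) = Σ_{j=5}^{9} C(9,j)·0.20^j·0.80^{9−j}.
= 0.016515 + 0.002753 + 0.000295 + 0.000018 + 0.000001 = 0.0196.

P = 0.0196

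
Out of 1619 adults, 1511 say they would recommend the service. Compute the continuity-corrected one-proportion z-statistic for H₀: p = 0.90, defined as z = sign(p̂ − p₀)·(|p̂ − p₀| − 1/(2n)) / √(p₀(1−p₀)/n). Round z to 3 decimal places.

z = 4.424

With x = 1511 successes in n = 1619, p̂ = 0.93329. p̂ − p₀ = 0.033292.
Continuity correction 1/(2n) = 1/3238 = 0.000309.
Corrected numerator: |0.033292| − 0.000309 = 0.032983.
Under H₀, SE = √(p₀(1−p₀)/n) = √(0.90·0.10/1619) = √0.000055590 = 0.007456.
z = (+)0.032983/0.007456 = 4.424.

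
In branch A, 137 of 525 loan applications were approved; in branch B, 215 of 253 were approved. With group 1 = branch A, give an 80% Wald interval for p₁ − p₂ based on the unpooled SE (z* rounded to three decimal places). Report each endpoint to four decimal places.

p̂₁ = 137/525 = 0.26095, p̂₂ = 215/253 = 0.84980; p̂₁ − p̂₂ = -0.58885.
Unpooled SE = √(p̂₁(1−p̂₁)/n₁ + p̂₂(1−p̂₂)/n₂) = √(0.000367345 + 0.000504499) = 0.029527.
The 80% critical value is z* = 1.282. Margin = 1.282·0.029527 = 0.03785.
So the interval runs from -0.6267 to -0.5510.

(-0.6267, -0.5510)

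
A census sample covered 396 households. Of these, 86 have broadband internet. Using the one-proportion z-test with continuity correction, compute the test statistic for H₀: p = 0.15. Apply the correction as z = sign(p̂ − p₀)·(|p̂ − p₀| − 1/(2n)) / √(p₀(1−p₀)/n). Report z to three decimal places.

z = 3.673

Sample proportion p̂ = 86/396 = 0.21717. p̂ − p₀ = 0.067172.
Continuity correction 1/(2n) = 1/792 = 0.001263.
Corrected numerator: |0.067172| − 0.001263 = 0.065909.
Under H₀, SE = √(p₀(1−p₀)/n) = √(0.15·0.85/396) = √0.000321970 = 0.017944.
z = +0.065909/0.017944 = 3.673.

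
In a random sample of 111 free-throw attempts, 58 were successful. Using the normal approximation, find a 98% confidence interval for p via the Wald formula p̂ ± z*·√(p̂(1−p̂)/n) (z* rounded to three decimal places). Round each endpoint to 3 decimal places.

The sample proportion is 58/111 = 0.52252.
SE = √(p̂(1−p̂)/n) = √(0.249493/111) = 0.047410.
The 98% critical value is z* = 2.326.
Margin = 2.326·0.047410 = 0.11028.
Interval: 0.52252 ± 0.11028 → (0.412, 0.633).

(0.412, 0.633)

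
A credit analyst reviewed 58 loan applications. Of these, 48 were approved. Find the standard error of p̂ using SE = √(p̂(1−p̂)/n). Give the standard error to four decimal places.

SE = 0.0496

With x = 48 successes in n = 58, p̂ = 0.82759.
p̂(1−p̂) = 0.142685.
SE = √(0.142685/58) = 0.0496.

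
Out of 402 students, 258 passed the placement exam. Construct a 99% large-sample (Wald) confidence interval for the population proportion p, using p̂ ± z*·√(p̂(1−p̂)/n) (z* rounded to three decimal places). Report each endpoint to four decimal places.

Sample proportion p̂ = 258/402 = 0.64179.
SE = √(p̂(1−p̂)/n) = √(0.229895/402) = 0.023914.
The 99% critical value is z* = 2.576.
Margin = 2.576·0.023914 = 0.06160.
Interval: 0.64179 ± 0.06160 → (0.5802, 0.7034).

(0.5802, 0.7034)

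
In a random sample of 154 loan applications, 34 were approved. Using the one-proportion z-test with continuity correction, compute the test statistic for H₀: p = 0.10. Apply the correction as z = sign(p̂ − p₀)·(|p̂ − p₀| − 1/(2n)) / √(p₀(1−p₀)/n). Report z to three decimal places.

The sample proportion is 34/154 = 0.22078. p̂ − p₀ = 0.120779.
Continuity correction 1/(2n) = 1/308 = 0.003247.
Corrected numerator: |0.120779| − 0.003247 = 0.117532.
SE₀ = √(0.10·0.90/154) = 0.024175.
z = +0.117532/0.024175 = 4.862.

z = 4.862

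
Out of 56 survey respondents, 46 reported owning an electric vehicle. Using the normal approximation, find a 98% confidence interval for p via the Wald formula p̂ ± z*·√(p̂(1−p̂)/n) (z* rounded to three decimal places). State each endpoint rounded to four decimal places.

(0.7024, 0.9405)

With x = 46 successes in n = 56, p̂ = 0.82143.
SE(p̂) = √(0.82143·0.17857/56) = 0.051180.
For 98% confidence, z* = 2.326.
Margin of error: 2.326 × 0.051180 = 0.11904.
So the interval runs from 0.7024 to 0.9405.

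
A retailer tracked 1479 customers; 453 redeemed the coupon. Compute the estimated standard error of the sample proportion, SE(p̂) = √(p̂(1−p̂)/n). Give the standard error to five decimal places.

With x = 453 successes in n = 1479, p̂ = 0.30629.
p̂(1−p̂) = 0.212476.
SE = √(0.212476/1479) = √0.000143662 = 0.01199.

SE = 0.01199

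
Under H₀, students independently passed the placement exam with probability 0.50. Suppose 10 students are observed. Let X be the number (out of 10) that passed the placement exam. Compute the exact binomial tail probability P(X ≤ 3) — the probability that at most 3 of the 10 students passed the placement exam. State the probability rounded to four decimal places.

X ~ Binomial(n=10, p=0.50).
P(X ≤ 3) = C(10,0)·0.50^0·0.50^10 + C(10,1)·0.50^1·0.50^9 + C(10,2)·0.50^2·0.50^8 + C(10,3)·0.50^3·0.50^7.
= 0.000977 + 0.009766 + 0.043945 + 0.117188 = 0.1719.

P = 0.1719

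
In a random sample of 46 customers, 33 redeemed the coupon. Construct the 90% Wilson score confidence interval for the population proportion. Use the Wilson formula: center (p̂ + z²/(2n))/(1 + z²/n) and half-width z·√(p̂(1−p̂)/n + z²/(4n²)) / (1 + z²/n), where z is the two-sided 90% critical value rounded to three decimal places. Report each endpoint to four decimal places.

p̂ = 33/46 = 0.71739; z = 1.645, so z² = 2.706025.
1 + z²/n = 1.058827.
Adjusted center: (0.71739 + z²/(2n))/1.058827 = 0.70531.
Radicand: p̂(1−p̂)/n + z²/(4n²) = 0.004407413 + 0.000319710 = 0.004727123.
Half-width = z·√(radicand)/denom = 1.645·0.068754/1.058827 = 0.10682.
Interval: 0.70531 ± 0.10682 → (0.5985, 0.8121).

(0.5985, 0.8121)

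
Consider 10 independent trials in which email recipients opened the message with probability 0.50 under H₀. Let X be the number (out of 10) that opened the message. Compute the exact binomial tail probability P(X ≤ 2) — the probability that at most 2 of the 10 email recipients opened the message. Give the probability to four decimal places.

X ~ Binomial(n=10, p=0.50).
P(X ≤ 2) = C(10,0)·0.50^0·0.50^10 + C(10,1)·0.50^1·0.50^9 + C(10,2)·0.50^2·0.50^8.
= 0.000977 + 0.009766 + 0.043945 = 0.0547.

P = 0.0547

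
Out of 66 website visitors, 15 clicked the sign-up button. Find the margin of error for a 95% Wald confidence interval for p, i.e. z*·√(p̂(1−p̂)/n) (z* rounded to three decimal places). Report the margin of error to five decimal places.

ME = 0.10110

The sample proportion is 15/66 = 0.22727.
SE(p̂) = √(0.22727·0.77273/66) = 0.051584.
z* = 1.960 at the 95% level.
Margin of error = z*·SE = 1.960 × 0.051584 = 0.10110.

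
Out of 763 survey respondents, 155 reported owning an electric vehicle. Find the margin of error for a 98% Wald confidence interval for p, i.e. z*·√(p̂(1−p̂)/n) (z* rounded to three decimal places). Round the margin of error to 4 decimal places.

The sample proportion is 155/763 = 0.20315.
SE(p̂) = √(0.20315·0.79685/763) = 0.014566.
For 98% confidence, z* = 2.326.
ME = 2.326·0.014566 = 0.0339.

ME = 0.0339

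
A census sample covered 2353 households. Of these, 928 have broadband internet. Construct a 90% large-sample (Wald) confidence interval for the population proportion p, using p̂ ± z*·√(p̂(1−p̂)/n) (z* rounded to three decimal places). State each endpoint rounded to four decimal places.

(0.3778, 0.4110)

The sample proportion is 928/2353 = 0.39439.
SE(p̂) = √(0.39439·0.60561/2353) = 0.010075.
The 90% critical value is z* = 1.645.
Margin of error: 1.645 × 0.010075 = 0.01657.
So the interval runs from 0.3778 to 0.4110.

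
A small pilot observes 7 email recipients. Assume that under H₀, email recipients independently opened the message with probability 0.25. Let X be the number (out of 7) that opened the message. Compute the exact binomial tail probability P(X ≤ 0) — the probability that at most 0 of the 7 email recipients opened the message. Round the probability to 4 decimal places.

P = 0.1335

X is binomial with n = 7 and p = 0.25.
P(X ≤ 0) = C(7,0)·0.25^0·0.75^7.
= 0.133484 = 0.1335.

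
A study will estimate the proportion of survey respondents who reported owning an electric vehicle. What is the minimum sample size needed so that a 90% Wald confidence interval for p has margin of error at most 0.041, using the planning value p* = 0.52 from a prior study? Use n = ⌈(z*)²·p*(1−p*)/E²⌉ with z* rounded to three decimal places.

z* = 1.645 at the 90% level.
p*(1−p*) = 0.2496.
Required n before rounding: 2.706025 × 0.2496 / 0.041² = 401.799.
⌈401.799⌉ = 402.

n = 402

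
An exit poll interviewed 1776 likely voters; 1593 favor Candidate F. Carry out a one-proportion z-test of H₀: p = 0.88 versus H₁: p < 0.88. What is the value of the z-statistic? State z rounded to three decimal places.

z = 2.199

The sample proportion is 1593/1776 = 0.89696.
Null standard error: √(0.88·0.12/1776) = √0.000059459 = 0.007711.
Test statistic: z = 0.01696/0.007711 = 2.199.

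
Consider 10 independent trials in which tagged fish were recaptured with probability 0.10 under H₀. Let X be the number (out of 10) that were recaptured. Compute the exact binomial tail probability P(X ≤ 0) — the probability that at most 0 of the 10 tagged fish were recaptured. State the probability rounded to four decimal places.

X ~ Binomial(n=10, p=0.10).
P(X ≤ 0) = C(10,0)·0.10^0·0.90^10.
= 0.348678 = 0.3487.

P = 0.3487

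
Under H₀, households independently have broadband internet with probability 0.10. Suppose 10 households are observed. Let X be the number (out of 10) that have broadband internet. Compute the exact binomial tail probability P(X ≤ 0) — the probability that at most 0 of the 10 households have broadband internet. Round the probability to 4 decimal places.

X is binomial with n = 10 and p = 0.10.
P(X ≤ 0) = C(10,0)·0.10^0·0.90^10.
= 0.348678 = 0.3487.

P = 0.3487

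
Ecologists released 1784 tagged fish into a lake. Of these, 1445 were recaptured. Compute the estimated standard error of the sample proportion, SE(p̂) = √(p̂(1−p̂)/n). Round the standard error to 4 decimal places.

SE = 0.0093

With x = 1445 successes in n = 1784, p̂ = 0.80998.
p̂(1−p̂) = 0.80998·0.19002 = 0.153912.
Dividing by n and taking the root: √0.000086274 = 0.0093.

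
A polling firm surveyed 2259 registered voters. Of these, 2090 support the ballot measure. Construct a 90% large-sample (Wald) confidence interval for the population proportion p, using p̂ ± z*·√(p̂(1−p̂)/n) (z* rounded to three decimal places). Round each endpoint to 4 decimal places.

(0.9161, 0.9343)

The sample proportion is 2090/2259 = 0.92519.
Standard error of p̂: √(0.069215/2259) = √0.000030640 = 0.005535.
The 90% critical value is z* = 1.645.
Margin of error: 1.645 × 0.005535 = 0.00911.
So the interval runs from 0.9161 to 0.9343.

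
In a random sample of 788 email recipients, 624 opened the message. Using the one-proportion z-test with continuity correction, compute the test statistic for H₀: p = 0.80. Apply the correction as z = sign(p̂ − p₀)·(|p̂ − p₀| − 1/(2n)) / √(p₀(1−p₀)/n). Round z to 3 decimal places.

The sample proportion is 624/788 = 0.79188. p̂ − p₀ = -0.008122.
1/(2n) = 0.000635.
Corrected numerator: |-0.008122| − 0.000635 = 0.007487.
SE₀ = √(0.80·0.20/788) = 0.014249.
z = (−)0.007487/0.014249 = -0.525.

z = -0.525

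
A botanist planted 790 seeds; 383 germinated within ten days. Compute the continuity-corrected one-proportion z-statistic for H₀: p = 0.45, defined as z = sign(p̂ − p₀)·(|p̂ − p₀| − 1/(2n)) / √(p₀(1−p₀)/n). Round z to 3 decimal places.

z = 1.931

Sample proportion p̂ = 383/790 = 0.48481. p̂ − p₀ = 0.034810.
Continuity correction 1/(2n) = 1/1580 = 0.000633.
Corrected numerator: |0.034810| − 0.000633 = 0.034177.
Null standard error: √(0.45·0.55/790) = √0.000313291 = 0.017700.
z = +0.034177/0.017700 = 1.931.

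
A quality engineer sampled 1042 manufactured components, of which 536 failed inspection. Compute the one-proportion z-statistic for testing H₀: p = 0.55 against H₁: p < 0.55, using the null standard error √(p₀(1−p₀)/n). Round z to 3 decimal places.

The sample proportion is 536/1042 = 0.51440.
Null standard error: √(0.55·0.45/1042) = √0.000237524 = 0.015412.
z = (p̂ − p₀)/SE = (0.51440 − 0.55)/0.015412 = -2.310.

z = -2.310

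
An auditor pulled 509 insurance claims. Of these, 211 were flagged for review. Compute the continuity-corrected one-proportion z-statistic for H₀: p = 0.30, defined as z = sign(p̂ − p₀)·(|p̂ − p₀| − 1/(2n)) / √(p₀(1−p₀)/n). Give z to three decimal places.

z = 5.591

p̂ = 211/509 = 0.41454. p̂ − p₀ = 0.114538.
Continuity correction 1/(2n) = 1/1018 = 0.000982.
Corrected numerator: |0.114538| − 0.000982 = 0.113556.
Under H₀, SE = √(p₀(1−p₀)/n) = √(0.30·0.70/509) = √0.000412574 = 0.020312.
z = (+)0.113556/0.020312 = 5.591.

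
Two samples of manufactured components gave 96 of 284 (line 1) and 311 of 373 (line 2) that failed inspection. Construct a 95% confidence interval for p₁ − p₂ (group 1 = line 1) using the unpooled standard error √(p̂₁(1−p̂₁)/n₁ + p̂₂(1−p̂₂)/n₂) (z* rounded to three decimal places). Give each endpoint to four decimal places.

(-0.5625, -0.4290)

p̂₁ = 0.33803, p̂₂ = 0.83378, so the observed difference is -0.49575.
SE = √(0.000787905 + 0.000371557) = √0.001159462 = 0.034051.
z* = 1.960 at the 95% level. Margin = 1.960·0.034051 = 0.06674.
Interval: -0.49575 ± 0.06674 → (-0.5625, -0.4290).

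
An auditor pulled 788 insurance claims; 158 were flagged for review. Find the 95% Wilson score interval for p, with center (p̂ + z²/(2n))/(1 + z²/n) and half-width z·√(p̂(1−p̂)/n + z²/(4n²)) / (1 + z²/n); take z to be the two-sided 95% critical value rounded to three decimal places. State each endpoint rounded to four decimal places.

p̂ = 158/788 = 0.20051; z = 1.960, so z² = 3.841600.
1 + z²/n = 1.004875.
Center = (0.20051 + 0.002438)/1.004875 = 0.20196.
Radicand: p̂(1−p̂)/n + z²/(4n²) = 0.000203432 + 0.000001547 = 0.000204979.
Half-width = z·√(radicand)/denom = 1.960·0.014317/1.004875 = 0.02793.
Interval: 0.20196 ± 0.02793 → (0.1740, 0.2299).

(0.1740, 0.2299)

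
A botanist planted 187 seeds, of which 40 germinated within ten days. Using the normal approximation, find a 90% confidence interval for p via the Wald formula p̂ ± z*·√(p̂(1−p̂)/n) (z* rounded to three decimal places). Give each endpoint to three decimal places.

(0.165, 0.263)

p̂ = 40/187 = 0.21390.
SE = √(p̂(1−p̂)/n) = √(0.168149/187) = 0.029987.
z* = 1.645 at the 90% level.
Margin of error: 1.645 × 0.029987 = 0.04933.
CI: 0.21390 ± 0.04933 = (0.165, 0.263).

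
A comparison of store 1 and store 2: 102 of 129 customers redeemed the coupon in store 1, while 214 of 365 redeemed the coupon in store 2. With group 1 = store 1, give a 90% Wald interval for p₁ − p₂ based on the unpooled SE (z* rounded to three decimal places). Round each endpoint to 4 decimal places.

(0.1318, 0.2770)

p̂₁ = 0.79070, p̂₂ = 0.58630, so the observed difference is 0.20440.
SE = √(0.001282906 + 0.000664526) = √0.001947432 = 0.044130.
The 90% critical value is z* = 1.645. Margin = 1.645·0.044130 = 0.07259.
Interval: 0.20440 ± 0.07259 → (0.1318, 0.2770).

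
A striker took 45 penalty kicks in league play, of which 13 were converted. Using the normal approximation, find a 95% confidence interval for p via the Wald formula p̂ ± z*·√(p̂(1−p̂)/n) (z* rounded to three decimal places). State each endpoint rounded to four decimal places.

(0.1565, 0.4213)

With x = 13 successes in n = 45, p̂ = 0.28889.
SE(p̂) = √(0.28889·0.71111/45) = 0.067566.
For 95% confidence, z* = 1.960.
Margin = 1.960·0.067566 = 0.13243.
Interval: 0.28889 ± 0.13243 → (0.1565, 0.4213).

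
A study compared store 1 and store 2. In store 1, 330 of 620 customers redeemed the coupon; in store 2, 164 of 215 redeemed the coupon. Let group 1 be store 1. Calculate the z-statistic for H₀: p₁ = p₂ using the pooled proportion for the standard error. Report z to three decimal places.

p̂₁ = 330/620 = 0.53226, p̂₂ = 164/215 = 0.76279.
Pooled p̂ = (330+164)/(620+215) = 494/835 = 0.59162.
SE = √[p̂(1−p̂)(1/n₁+1/n₂)] = √[0.59162·0.40838·(1/620+1/215)] ≈ 0.038903.
z = (p̂₁ − p̂₂)/SE = (0.53226 − 0.76279)/0.038903 = -0.23053/0.038903 = -5.926.

z = -5.926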